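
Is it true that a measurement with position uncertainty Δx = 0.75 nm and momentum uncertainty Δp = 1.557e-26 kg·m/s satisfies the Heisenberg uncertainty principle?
No, it violates the uncertainty principle (impossible measurement).

Calculate the product ΔxΔp:
ΔxΔp = (7.500e-10 m) × (1.557e-26 kg·m/s)
ΔxΔp = 1.168e-35 J·s

Compare to the minimum allowed value ℏ/2:
ℏ/2 = 5.273e-35 J·s

Since ΔxΔp = 1.168e-35 J·s < 5.273e-35 J·s = ℏ/2,
the measurement violates the uncertainty principle.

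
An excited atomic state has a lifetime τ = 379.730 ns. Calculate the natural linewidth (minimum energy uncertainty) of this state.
866.684 peV

Using the energy-time uncertainty principle:
ΔEΔt ≥ ℏ/2

The lifetime τ represents the time uncertainty Δt.
The natural linewidth (minimum energy uncertainty) is:

ΔE = ℏ/(2τ)
ΔE = (1.055e-34 J·s) / (2 × 3.797e-07 s)
ΔE = 1.389e-28 J = 866.684 peV

This natural linewidth limits the precision of spectroscopic measurements.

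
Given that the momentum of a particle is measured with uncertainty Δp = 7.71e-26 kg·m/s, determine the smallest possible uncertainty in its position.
683.899 pm

Using the Heisenberg uncertainty principle:
ΔxΔp ≥ ℏ/2

The minimum uncertainty in position is:
Δx_min = ℏ/(2Δp)
Δx_min = (1.055e-34 J·s) / (2 × 7.710e-26 kg·m/s)
Δx_min = 6.839e-10 m = 683.899 pm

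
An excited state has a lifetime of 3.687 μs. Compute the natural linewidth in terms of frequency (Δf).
21.583 kHz

Using the energy-time uncertainty principle and E = hf:
ΔEΔt ≥ ℏ/2
hΔf·Δt ≥ ℏ/2

The minimum frequency uncertainty is:
Δf = ℏ/(2hτ) = 1/(4πτ)
Δf = 1/(4π × 3.687e-06 s)
Δf = 2.158e+04 Hz = 21.583 kHz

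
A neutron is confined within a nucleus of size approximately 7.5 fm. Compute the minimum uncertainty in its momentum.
7.030 × 10^-21 kg·m/s

Using the Heisenberg uncertainty principle:
ΔxΔp ≥ ℏ/2

With Δx ≈ L = 7.500e-15 m (the confinement size):
Δp_min = ℏ/(2Δx)
Δp_min = (1.055e-34 J·s) / (2 × 7.500e-15 m)
Δp_min = 7.030e-21 kg·m/s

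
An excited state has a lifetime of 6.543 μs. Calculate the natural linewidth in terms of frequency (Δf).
12.162 kHz

Using the energy-time uncertainty principle and E = hf:
ΔEΔt ≥ ℏ/2
hΔf·Δt ≥ ℏ/2

The minimum frequency uncertainty is:
Δf = ℏ/(2hτ) = 1/(4πτ)
Δf = 1/(4π × 6.543e-06 s)
Δf = 1.216e+04 Hz = 12.162 kHz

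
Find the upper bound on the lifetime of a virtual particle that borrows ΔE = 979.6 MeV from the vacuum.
3.360 × 10^-25 s

Using the energy-time uncertainty principle:
ΔEΔt ≥ ℏ/2

For a virtual particle borrowing energy ΔE, the maximum lifetime is:
Δt_max = ℏ/(2ΔE)

Converting energy:
ΔE = 979.6 MeV = 1.569e-10 J

Δt_max = (1.055e-34 J·s) / (2 × 1.569e-10 J)
Δt_max = 3.360e-25 s = 3.360 × 10^-25 s

Virtual particles with higher borrowed energy exist for shorter times.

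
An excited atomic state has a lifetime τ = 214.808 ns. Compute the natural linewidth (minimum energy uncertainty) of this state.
1.532 neV

Using the energy-time uncertainty principle:
ΔEΔt ≥ ℏ/2

The lifetime τ represents the time uncertainty Δt.
The natural linewidth (minimum energy uncertainty) is:

ΔE = ℏ/(2τ)
ΔE = (1.055e-34 J·s) / (2 × 2.148e-07 s)
ΔE = 2.455e-28 J = 1.532 neV

This natural linewidth limits the precision of spectroscopic measurements.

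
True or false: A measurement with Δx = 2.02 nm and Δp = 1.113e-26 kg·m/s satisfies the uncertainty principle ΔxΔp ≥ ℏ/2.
No, it violates the uncertainty principle (impossible measurement).

Calculate the product ΔxΔp:
ΔxΔp = (2.020e-09 m) × (1.113e-26 kg·m/s)
ΔxΔp = 2.248e-35 J·s

Compare to the minimum allowed value ℏ/2:
ℏ/2 = 5.273e-35 J·s

Since ΔxΔp = 2.248e-35 J·s < 5.273e-35 J·s = ℏ/2,
the measurement violates the uncertainty principle.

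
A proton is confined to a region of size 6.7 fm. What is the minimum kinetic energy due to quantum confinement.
115.559 keV

Using the uncertainty principle:

1. Position uncertainty: Δx ≈ 6.700e-15 m
2. Minimum momentum uncertainty: Δp = ℏ/(2Δx) = 7.870e-21 kg·m/s
3. Minimum kinetic energy:
   KE = (Δp)²/(2m) = (7.870e-21)²/(2 × 1.673e-27 kg)
   KE = 1.851e-14 J = 115.559 keV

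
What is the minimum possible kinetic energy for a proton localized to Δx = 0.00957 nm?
56.641 meV

Localizing a particle requires giving it sufficient momentum uncertainty:

1. From uncertainty principle: Δp ≥ ℏ/(2Δx)
   Δp_min = (1.055e-34 J·s) / (2 × 9.570e-12 m)
   Δp_min = 5.510e-24 kg·m/s

2. This momentum uncertainty corresponds to kinetic energy:
   KE ≈ (Δp)²/(2m) = (5.510e-24)²/(2 × 1.673e-27 kg)
   KE = 9.075e-21 J = 56.641 meV

Tighter localization requires more energy.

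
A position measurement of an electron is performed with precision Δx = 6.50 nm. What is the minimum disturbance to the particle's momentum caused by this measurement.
8.112 × 10^-27 kg·m/s

The uncertainty principle implies that measuring position disturbs momentum:
ΔxΔp ≥ ℏ/2

When we measure position with precision Δx, we necessarily introduce a momentum uncertainty:
Δp ≥ ℏ/(2Δx)
Δp_min = (1.055e-34 J·s) / (2 × 6.500e-09 m)
Δp_min = 8.112e-27 kg·m/s

The more precisely we measure position, the greater the momentum disturbance.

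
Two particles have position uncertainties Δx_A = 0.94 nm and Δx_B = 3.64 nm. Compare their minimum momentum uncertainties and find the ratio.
Particle A has the larger minimum momentum uncertainty, by a factor of 3.87.

For each particle, the minimum momentum uncertainty is Δp_min = ℏ/(2Δx):

Particle A: Δp_A = ℏ/(2×9.400e-10 m) = 5.609e-26 kg·m/s
Particle B: Δp_B = ℏ/(2×3.640e-09 m) = 1.449e-26 kg·m/s

Ratio: Δp_A/Δp_B = 3.87

Since Δp_min ∝ 1/Δx, the particle with smaller position uncertainty (A) has larger momentum uncertainty.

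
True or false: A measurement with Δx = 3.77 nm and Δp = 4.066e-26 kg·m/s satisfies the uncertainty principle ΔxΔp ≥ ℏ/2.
Yes, it satisfies the uncertainty principle.

Calculate the product ΔxΔp:
ΔxΔp = (3.770e-09 m) × (4.066e-26 kg·m/s)
ΔxΔp = 1.533e-34 J·s

Compare to the minimum allowed value ℏ/2:
ℏ/2 = 5.273e-35 J·s

Since ΔxΔp = 1.533e-34 J·s ≥ 5.273e-35 J·s = ℏ/2,
the measurement satisfies the uncertainty principle.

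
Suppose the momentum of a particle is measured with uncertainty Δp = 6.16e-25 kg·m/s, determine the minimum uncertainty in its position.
85.598 pm

Using the Heisenberg uncertainty principle:
ΔxΔp ≥ ℏ/2

The minimum uncertainty in position is:
Δx_min = ℏ/(2Δp)
Δx_min = (1.055e-34 J·s) / (2 × 6.160e-25 kg·m/s)
Δx_min = 8.560e-11 m = 85.598 pm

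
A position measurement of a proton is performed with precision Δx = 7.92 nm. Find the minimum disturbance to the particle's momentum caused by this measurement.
6.658 × 10^-27 kg·m/s

The uncertainty principle implies that measuring position disturbs momentum:
ΔxΔp ≥ ℏ/2

When we measure position with precision Δx, we necessarily introduce a momentum uncertainty:
Δp ≥ ℏ/(2Δx)
Δp_min = (1.055e-34 J·s) / (2 × 7.920e-09 m)
Δp_min = 6.658e-27 kg·m/s

The more precisely we measure position, the greater the momentum disturbance.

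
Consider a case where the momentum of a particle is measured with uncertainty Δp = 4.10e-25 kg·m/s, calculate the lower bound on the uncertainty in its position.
128.606 pm

Using the Heisenberg uncertainty principle:
ΔxΔp ≥ ℏ/2

The minimum uncertainty in position is:
Δx_min = ℏ/(2Δp)
Δx_min = (1.055e-34 J·s) / (2 × 4.100e-25 kg·m/s)
Δx_min = 1.286e-10 m = 128.606 pm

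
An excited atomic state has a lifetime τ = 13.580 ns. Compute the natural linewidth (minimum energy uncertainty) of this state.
24.235 neV

Using the energy-time uncertainty principle:
ΔEΔt ≥ ℏ/2

The lifetime τ represents the time uncertainty Δt.
The natural linewidth (minimum energy uncertainty) is:

ΔE = ℏ/(2τ)
ΔE = (1.055e-34 J·s) / (2 × 1.358e-08 s)
ΔE = 3.883e-27 J = 24.235 neV

This natural linewidth limits the precision of spectroscopic measurements.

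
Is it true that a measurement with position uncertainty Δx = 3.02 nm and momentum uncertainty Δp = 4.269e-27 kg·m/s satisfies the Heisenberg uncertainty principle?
No, it violates the uncertainty principle (impossible measurement).

Calculate the product ΔxΔp:
ΔxΔp = (3.020e-09 m) × (4.269e-27 kg·m/s)
ΔxΔp = 1.289e-35 J·s

Compare to the minimum allowed value ℏ/2:
ℏ/2 = 5.273e-35 J·s

Since ΔxΔp = 1.289e-35 J·s < 5.273e-35 J·s = ℏ/2,
the measurement violates the uncertainty principle.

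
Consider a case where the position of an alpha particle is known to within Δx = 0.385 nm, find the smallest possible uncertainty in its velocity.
20.612 m/s

Using the Heisenberg uncertainty principle and Δp = mΔv:
ΔxΔp ≥ ℏ/2
Δx(mΔv) ≥ ℏ/2

The minimum uncertainty in velocity is:
Δv_min = ℏ/(2mΔx)
Δv_min = (1.055e-34 J·s) / (2 × 6.645e-27 kg × 3.850e-10 m)
Δv_min = 2.061e+01 m/s = 20.612 m/s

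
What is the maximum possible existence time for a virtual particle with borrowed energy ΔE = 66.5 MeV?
4.949 ys

Using the energy-time uncertainty principle:
ΔEΔt ≥ ℏ/2

For a virtual particle borrowing energy ΔE, the maximum lifetime is:
Δt_max = ℏ/(2ΔE)

Converting energy:
ΔE = 66.5 MeV = 1.065e-11 J

Δt_max = (1.055e-34 J·s) / (2 × 1.065e-11 J)
Δt_max = 4.949e-24 s = 4.949 ys

Virtual particles with higher borrowed energy exist for shorter times.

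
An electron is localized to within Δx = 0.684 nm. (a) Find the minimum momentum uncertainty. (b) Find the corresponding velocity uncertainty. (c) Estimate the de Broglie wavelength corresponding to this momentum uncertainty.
(a) Δp_min = 7.709 × 10^-26 kg·m/s
(b) Δv_min = 84.625 km/s
(c) λ_dB = 8.595 nm

Step-by-step:

(a) From the uncertainty principle:
Δp_min = ℏ/(2Δx) = (1.055e-34 J·s)/(2 × 6.840e-10 m) = 7.709e-26 kg·m/s

(b) The velocity uncertainty:
Δv = Δp/m = (7.709e-26 kg·m/s)/(9.109e-31 kg) = 8.463e+04 m/s = 84.625 km/s

(c) The de Broglie wavelength for this momentum:
λ = h/p = (6.626e-34 J·s)/(7.709e-26 kg·m/s) = 8.595e-09 m = 8.595 nm

Note: The de Broglie wavelength is comparable to the localization size, as expected from wave-particle duality.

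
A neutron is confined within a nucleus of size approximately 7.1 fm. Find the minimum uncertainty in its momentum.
7.427 × 10^-21 kg·m/s

Using the Heisenberg uncertainty principle:
ΔxΔp ≥ ℏ/2

With Δx ≈ L = 7.100e-15 m (the confinement size):
Δp_min = ℏ/(2Δx)
Δp_min = (1.055e-34 J·s) / (2 × 7.100e-15 m)
Δp_min = 7.427e-21 kg·m/s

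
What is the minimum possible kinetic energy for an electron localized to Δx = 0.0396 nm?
6.074 eV

Localizing a particle requires giving it sufficient momentum uncertainty:

1. From uncertainty principle: Δp ≥ ℏ/(2Δx)
   Δp_min = (1.055e-34 J·s) / (2 × 3.960e-11 m)
   Δp_min = 1.332e-24 kg·m/s

2. This momentum uncertainty corresponds to kinetic energy:
   KE ≈ (Δp)²/(2m) = (1.332e-24)²/(2 × 9.109e-31 kg)
   KE = 9.732e-19 J = 6.074 eV

Tighter localization requires more energy.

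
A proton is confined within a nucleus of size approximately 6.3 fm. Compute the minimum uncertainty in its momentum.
8.370 × 10^-21 kg·m/s

Using the Heisenberg uncertainty principle:
ΔxΔp ≥ ℏ/2

With Δx ≈ L = 6.300e-15 m (the confinement size):
Δp_min = ℏ/(2Δx)
Δp_min = (1.055e-34 J·s) / (2 × 6.300e-15 m)
Δp_min = 8.370e-21 kg·m/s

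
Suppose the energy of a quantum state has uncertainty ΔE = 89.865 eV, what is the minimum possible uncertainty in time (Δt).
3.662 as

Using the energy-time uncertainty principle:
ΔEΔt ≥ ℏ/2

The minimum uncertainty in time is:
Δt_min = ℏ/(2ΔE)
Δt_min = (1.055e-34 J·s) / (2 × 1.440e-17 J)
Δt_min = 3.662e-18 s = 3.662 as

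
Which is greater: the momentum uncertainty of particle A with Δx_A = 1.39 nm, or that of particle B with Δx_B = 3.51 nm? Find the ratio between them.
Particle A has the larger minimum momentum uncertainty, by a factor of 2.53.

For each particle, the minimum momentum uncertainty is Δp_min = ℏ/(2Δx):

Particle A: Δp_A = ℏ/(2×1.390e-09 m) = 3.793e-26 kg·m/s
Particle B: Δp_B = ℏ/(2×3.510e-09 m) = 1.502e-26 kg·m/s

Ratio: Δp_A/Δp_B = 2.53

Since Δp_min ∝ 1/Δx, the particle with smaller position uncertainty (A) has larger momentum uncertainty.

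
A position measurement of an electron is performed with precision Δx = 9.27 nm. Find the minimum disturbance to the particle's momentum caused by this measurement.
5.688 × 10^-27 kg·m/s

The uncertainty principle implies that measuring position disturbs momentum:
ΔxΔp ≥ ℏ/2

When we measure position with precision Δx, we necessarily introduce a momentum uncertainty:
Δp ≥ ℏ/(2Δx)
Δp_min = (1.055e-34 J·s) / (2 × 9.270e-09 m)
Δp_min = 5.688e-27 kg·m/s

The more precisely we measure position, the greater the momentum disturbance.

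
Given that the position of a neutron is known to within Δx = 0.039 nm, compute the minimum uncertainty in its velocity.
807.208 m/s

Using the Heisenberg uncertainty principle and Δp = mΔv:
ΔxΔp ≥ ℏ/2
Δx(mΔv) ≥ ℏ/2

The minimum uncertainty in velocity is:
Δv_min = ℏ/(2mΔx)
Δv_min = (1.055e-34 J·s) / (2 × 1.675e-27 kg × 3.900e-11 m)
Δv_min = 8.072e+02 m/s = 807.208 m/s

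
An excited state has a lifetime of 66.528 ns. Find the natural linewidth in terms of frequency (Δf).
1.196 MHz

Using the energy-time uncertainty principle and E = hf:
ΔEΔt ≥ ℏ/2
hΔf·Δt ≥ ℏ/2

The minimum frequency uncertainty is:
Δf = ℏ/(2hτ) = 1/(4πτ)
Δf = 1/(4π × 6.653e-08 s)
Δf = 1.196e+06 Hz = 1.196 MHz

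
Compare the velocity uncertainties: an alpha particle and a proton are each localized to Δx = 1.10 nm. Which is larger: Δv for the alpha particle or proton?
The proton has the larger minimum velocity uncertainty, by a ratio of 4.0.

For both particles, Δp_min = ℏ/(2Δx) = 4.794e-26 kg·m/s (same for both).

The velocity uncertainty is Δv = Δp/m:
- alpha particle: Δv = 4.794e-26 / 6.645e-27 = 7.214e+00 m/s = 7.214 m/s
- proton: Δv = 4.794e-26 / 1.673e-27 = 2.866e+01 m/s = 28.659 m/s

Ratio: 2.866e+01 / 7.214e+00 = 4.0

The lighter particle has larger velocity uncertainty because Δv ∝ 1/m.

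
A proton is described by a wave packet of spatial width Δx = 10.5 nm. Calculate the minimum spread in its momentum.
5.022 × 10^-27 kg·m/s

For a wave packet, the spatial width Δx and momentum spread Δp are related by the uncertainty principle:
ΔxΔp ≥ ℏ/2

The minimum momentum spread is:
Δp_min = ℏ/(2Δx)
Δp_min = (1.055e-34 J·s) / (2 × 1.050e-08 m)
Δp_min = 5.022e-27 kg·m/s

A wave packet cannot have both a well-defined position and well-defined momentum.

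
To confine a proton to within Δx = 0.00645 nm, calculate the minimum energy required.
124.691 meV

Localizing a particle requires giving it sufficient momentum uncertainty:

1. From uncertainty principle: Δp ≥ ℏ/(2Δx)
   Δp_min = (1.055e-34 J·s) / (2 × 6.450e-12 m)
   Δp_min = 8.175e-24 kg·m/s

2. This momentum uncertainty corresponds to kinetic energy:
   KE ≈ (Δp)²/(2m) = (8.175e-24)²/(2 × 1.673e-27 kg)
   KE = 1.998e-20 J = 124.691 meV

Tighter localization requires more energy.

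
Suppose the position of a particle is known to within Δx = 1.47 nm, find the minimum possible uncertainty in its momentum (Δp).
3.587 × 10^-26 kg·m/s

Using the Heisenberg uncertainty principle:
ΔxΔp ≥ ℏ/2

The minimum uncertainty in momentum is:
Δp_min = ℏ/(2Δx)
Δp_min = (1.055e-34 J·s) / (2 × 1.470e-09 m)
Δp_min = 3.587e-26 kg·m/s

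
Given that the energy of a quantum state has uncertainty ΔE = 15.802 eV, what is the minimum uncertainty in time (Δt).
20.827 as

Using the energy-time uncertainty principle:
ΔEΔt ≥ ℏ/2

The minimum uncertainty in time is:
Δt_min = ℏ/(2ΔE)
Δt_min = (1.055e-34 J·s) / (2 × 2.532e-18 J)
Δt_min = 2.083e-17 s = 20.827 as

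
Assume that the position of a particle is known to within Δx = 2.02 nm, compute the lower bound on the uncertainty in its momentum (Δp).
2.610 × 10^-26 kg·m/s

Using the Heisenberg uncertainty principle:
ΔxΔp ≥ ℏ/2

The minimum uncertainty in momentum is:
Δp_min = ℏ/(2Δx)
Δp_min = (1.055e-34 J·s) / (2 × 2.020e-09 m)
Δp_min = 2.610e-26 kg·m/s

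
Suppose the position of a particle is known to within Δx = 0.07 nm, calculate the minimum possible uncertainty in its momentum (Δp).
7.533 × 10^-25 kg·m/s

Using the Heisenberg uncertainty principle:
ΔxΔp ≥ ℏ/2

The minimum uncertainty in momentum is:
Δp_min = ℏ/(2Δx)
Δp_min = (1.055e-34 J·s) / (2 × 7.000e-11 m)
Δp_min = 7.533e-25 kg·m/s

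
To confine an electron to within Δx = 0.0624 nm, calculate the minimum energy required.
2.446 eV

Localizing a particle requires giving it sufficient momentum uncertainty:

1. From uncertainty principle: Δp ≥ ℏ/(2Δx)
   Δp_min = (1.055e-34 J·s) / (2 × 6.240e-11 m)
   Δp_min = 8.450e-25 kg·m/s

2. This momentum uncertainty corresponds to kinetic energy:
   KE ≈ (Δp)²/(2m) = (8.450e-25)²/(2 × 9.109e-31 kg)
   KE = 3.919e-19 J = 2.446 eV

Tighter localization requires more energy.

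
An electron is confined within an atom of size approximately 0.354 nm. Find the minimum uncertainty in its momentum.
1.490 × 10^-25 kg·m/s

Using the Heisenberg uncertainty principle:
ΔxΔp ≥ ℏ/2

With Δx ≈ L = 3.540e-10 m (the confinement size):
Δp_min = ℏ/(2Δx)
Δp_min = (1.055e-34 J·s) / (2 × 3.540e-10 m)
Δp_min = 1.490e-25 kg·m/s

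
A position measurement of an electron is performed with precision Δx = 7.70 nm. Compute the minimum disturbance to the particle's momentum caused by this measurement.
6.848 × 10^-27 kg·m/s

The uncertainty principle implies that measuring position disturbs momentum:
ΔxΔp ≥ ℏ/2

When we measure position with precision Δx, we necessarily introduce a momentum uncertainty:
Δp ≥ ℏ/(2Δx)
Δp_min = (1.055e-34 J·s) / (2 × 7.700e-09 m)
Δp_min = 6.848e-27 kg·m/s

The more precisely we measure position, the greater the momentum disturbance.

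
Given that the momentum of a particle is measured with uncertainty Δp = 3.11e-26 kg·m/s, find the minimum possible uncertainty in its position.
1.695 nm

Using the Heisenberg uncertainty principle:
ΔxΔp ≥ ℏ/2

The minimum uncertainty in position is:
Δx_min = ℏ/(2Δp)
Δx_min = (1.055e-34 J·s) / (2 × 3.110e-26 kg·m/s)
Δx_min = 1.695e-09 m = 1.695 nm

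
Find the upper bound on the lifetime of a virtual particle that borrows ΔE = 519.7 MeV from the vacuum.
6.333 × 10^-25 s

Using the energy-time uncertainty principle:
ΔEΔt ≥ ℏ/2

For a virtual particle borrowing energy ΔE, the maximum lifetime is:
Δt_max = ℏ/(2ΔE)

Converting energy:
ΔE = 519.7 MeV = 8.327e-11 J

Δt_max = (1.055e-34 J·s) / (2 × 8.327e-11 J)
Δt_max = 6.333e-25 s = 6.333 × 10^-25 s

Virtual particles with higher borrowed energy exist for shorter times.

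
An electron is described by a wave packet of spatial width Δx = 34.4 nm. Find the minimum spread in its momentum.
1.533 × 10^-27 kg·m/s

For a wave packet, the spatial width Δx and momentum spread Δp are related by the uncertainty principle:
ΔxΔp ≥ ℏ/2

The minimum momentum spread is:
Δp_min = ℏ/(2Δx)
Δp_min = (1.055e-34 J·s) / (2 × 3.440e-08 m)
Δp_min = 1.533e-27 kg·m/s

A wave packet cannot have both a well-defined position and well-defined momentum.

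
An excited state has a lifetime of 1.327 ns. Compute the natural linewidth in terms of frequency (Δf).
59.968 MHz

Using the energy-time uncertainty principle and E = hf:
ΔEΔt ≥ ℏ/2
hΔf·Δt ≥ ℏ/2

The minimum frequency uncertainty is:
Δf = ℏ/(2hτ) = 1/(4πτ)
Δf = 1/(4π × 1.327e-09 s)
Δf = 5.997e+07 Hz = 59.968 MHz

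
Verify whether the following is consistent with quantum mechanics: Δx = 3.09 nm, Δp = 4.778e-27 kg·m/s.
No, it violates the uncertainty principle (impossible measurement).

Calculate the product ΔxΔp:
ΔxΔp = (3.090e-09 m) × (4.778e-27 kg·m/s)
ΔxΔp = 1.476e-35 J·s

Compare to the minimum allowed value ℏ/2:
ℏ/2 = 5.273e-35 J·s

Since ΔxΔp = 1.476e-35 J·s < 5.273e-35 J·s = ℏ/2,
the measurement violates the uncertainty principle.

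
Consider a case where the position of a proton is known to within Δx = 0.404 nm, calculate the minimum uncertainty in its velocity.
78.031 m/s

Using the Heisenberg uncertainty principle and Δp = mΔv:
ΔxΔp ≥ ℏ/2
Δx(mΔv) ≥ ℏ/2

The minimum uncertainty in velocity is:
Δv_min = ℏ/(2mΔx)
Δv_min = (1.055e-34 J·s) / (2 × 1.673e-27 kg × 4.040e-10 m)
Δv_min = 7.803e+01 m/s = 78.031 m/s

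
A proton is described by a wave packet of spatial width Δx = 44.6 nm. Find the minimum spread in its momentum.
1.182 × 10^-27 kg·m/s

For a wave packet, the spatial width Δx and momentum spread Δp are related by the uncertainty principle:
ΔxΔp ≥ ℏ/2

The minimum momentum spread is:
Δp_min = ℏ/(2Δx)
Δp_min = (1.055e-34 J·s) / (2 × 4.460e-08 m)
Δp_min = 1.182e-27 kg·m/s

A wave packet cannot have both a well-defined position and well-defined momentum.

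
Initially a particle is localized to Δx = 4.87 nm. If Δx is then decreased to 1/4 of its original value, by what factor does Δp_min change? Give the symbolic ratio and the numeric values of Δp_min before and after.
Original Δp_min = 1.083 × 10^-26 kg·m/s; new Δp'_min = 4.331 × 10^-26 kg·m/s; ratio Δp'_min/Δp_min = 4.

From the uncertainty principle ΔxΔp ≥ ℏ/2, the minimum momentum uncertainty is Δp_min = ℏ/(2Δx).

Original (Δx = 4.87 nm = 4.870e-09 m):
Δp_min = (1.055e-34 J·s)/(2 × 4.870e-09 m) = 1.083e-26 kg·m/s

When Δx → (1/4)Δx:
Δp'_min = ℏ/(2 × (1/4)Δx) = 4 × ℏ/(2Δx) = 4 × Δp_min
Δp'_min = 4 × 1.083e-26 kg·m/s = 4.331e-26 kg·m/s

Since Δp_min ∝ 1/Δx, when Δx is decreased to 1/4 of its original value, Δp_min increases to 4 times its original value.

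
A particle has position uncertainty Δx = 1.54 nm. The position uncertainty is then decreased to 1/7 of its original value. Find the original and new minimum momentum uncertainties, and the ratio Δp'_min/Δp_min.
Original Δp_min = 3.424 × 10^-26 kg·m/s; new Δp'_min = 2.397 × 10^-25 kg·m/s; ratio Δp'_min/Δp_min = 7.

From the uncertainty principle ΔxΔp ≥ ℏ/2, the minimum momentum uncertainty is Δp_min = ℏ/(2Δx).

Original (Δx = 1.54 nm = 1.540e-09 m):
Δp_min = (1.055e-34 J·s)/(2 × 1.540e-09 m) = 3.424e-26 kg·m/s

When Δx → (1/7)Δx:
Δp'_min = ℏ/(2 × (1/7)Δx) = 7 × ℏ/(2Δx) = 7 × Δp_min
Δp'_min = 7 × 3.424e-26 kg·m/s = 2.397e-25 kg·m/s

Since Δp_min ∝ 1/Δx, when Δx is decreased to 1/7 of its original value, Δp_min increases to 7 times its original value.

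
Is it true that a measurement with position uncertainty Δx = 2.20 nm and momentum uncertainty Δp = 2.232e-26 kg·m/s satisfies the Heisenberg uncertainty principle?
No, it violates the uncertainty principle (impossible measurement).

Calculate the product ΔxΔp:
ΔxΔp = (2.200e-09 m) × (2.232e-26 kg·m/s)
ΔxΔp = 4.910e-35 J·s

Compare to the minimum allowed value ℏ/2:
ℏ/2 = 5.273e-35 J·s

Since ΔxΔp = 4.910e-35 J·s < 5.273e-35 J·s = ℏ/2,
the measurement violates the uncertainty principle.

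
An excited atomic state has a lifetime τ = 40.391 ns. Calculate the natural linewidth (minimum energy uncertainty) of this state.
8.148 neV

Using the energy-time uncertainty principle:
ΔEΔt ≥ ℏ/2

The lifetime τ represents the time uncertainty Δt.
The natural linewidth (minimum energy uncertainty) is:

ΔE = ℏ/(2τ)
ΔE = (1.055e-34 J·s) / (2 × 4.039e-08 s)
ΔE = 1.305e-27 J = 8.148 neV

This natural linewidth limits the precision of spectroscopic measurements.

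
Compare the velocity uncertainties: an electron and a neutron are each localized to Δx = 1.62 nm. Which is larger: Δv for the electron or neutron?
The electron has the larger minimum velocity uncertainty, by a ratio of 1838.7.

For both particles, Δp_min = ℏ/(2Δx) = 3.255e-26 kg·m/s (same for both).

The velocity uncertainty is Δv = Δp/m:
- electron: Δv = 3.255e-26 / 9.109e-31 = 3.573e+04 m/s = 35.731 km/s
- neutron: Δv = 3.255e-26 / 1.675e-27 = 1.943e+01 m/s = 19.433 m/s

Ratio: 3.573e+04 / 1.943e+01 = 1838.7

The lighter particle has larger velocity uncertainty because Δv ∝ 1/m.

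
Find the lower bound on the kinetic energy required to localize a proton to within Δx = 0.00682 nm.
111.528 meV

Localizing a particle requires giving it sufficient momentum uncertainty:

1. From uncertainty principle: Δp ≥ ℏ/(2Δx)
   Δp_min = (1.055e-34 J·s) / (2 × 6.820e-12 m)
   Δp_min = 7.731e-24 kg·m/s

2. This momentum uncertainty corresponds to kinetic energy:
   KE ≈ (Δp)²/(2m) = (7.731e-24)²/(2 × 1.673e-27 kg)
   KE = 1.787e-20 J = 111.528 meV

Tighter localization requires more energy.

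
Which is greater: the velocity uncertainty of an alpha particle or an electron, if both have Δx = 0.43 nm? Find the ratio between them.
The electron has the larger minimum velocity uncertainty, by a ratio of 7294.3.

For both particles, Δp_min = ℏ/(2Δx) = 1.226e-25 kg·m/s (same for both).

The velocity uncertainty is Δv = Δp/m:
- alpha particle: Δv = 1.226e-25 / 6.645e-27 = 1.845e+01 m/s = 18.455 m/s
- electron: Δv = 1.226e-25 / 9.109e-31 = 1.346e+05 m/s = 134.614 km/s

Ratio: 1.346e+05 / 1.845e+01 = 7294.3

The lighter particle has larger velocity uncertainty because Δv ∝ 1/m.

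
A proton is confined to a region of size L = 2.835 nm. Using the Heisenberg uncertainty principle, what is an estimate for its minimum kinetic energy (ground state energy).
645.428 neV

Using the uncertainty principle to estimate ground state energy:

1. The position uncertainty is approximately the confinement size:
   Δx ≈ L = 2.835e-09 m

2. From ΔxΔp ≥ ℏ/2, the minimum momentum uncertainty is:
   Δp ≈ ℏ/(2L) = 1.860e-26 kg·m/s

3. The kinetic energy is approximately:
   KE ≈ (Δp)²/(2m) = (1.860e-26)²/(2 × 1.673e-27 kg)
   KE ≈ 1.034e-25 J = 645.428 neV

This is an order-of-magnitude estimate of the ground state energy.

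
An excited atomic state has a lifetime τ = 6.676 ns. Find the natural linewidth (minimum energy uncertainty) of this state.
49.297 neV

Using the energy-time uncertainty principle:
ΔEΔt ≥ ℏ/2

The lifetime τ represents the time uncertainty Δt.
The natural linewidth (minimum energy uncertainty) is:

ΔE = ℏ/(2τ)
ΔE = (1.055e-34 J·s) / (2 × 6.676e-09 s)
ΔE = 7.898e-27 J = 49.297 neV

This natural linewidth limits the precision of spectroscopic measurements.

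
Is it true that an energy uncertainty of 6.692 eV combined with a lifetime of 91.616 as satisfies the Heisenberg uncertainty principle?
Yes, it satisfies the uncertainty relation.

Calculate the product ΔEΔt:
ΔE = 6.692 eV = 1.072e-18 J
ΔEΔt = (1.072e-18 J) × (9.162e-17 s)
ΔEΔt = 9.823e-35 J·s

Compare to the minimum allowed value ℏ/2:
ℏ/2 = 5.273e-35 J·s

Since ΔEΔt = 9.823e-35 J·s ≥ 5.273e-35 J·s = ℏ/2,
this satisfies the uncertainty relation.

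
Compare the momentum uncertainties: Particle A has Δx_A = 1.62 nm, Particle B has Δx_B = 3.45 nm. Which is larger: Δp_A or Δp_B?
Particle A has the larger minimum momentum uncertainty, by a factor of 2.13.

For each particle, the minimum momentum uncertainty is Δp_min = ℏ/(2Δx):

Particle A: Δp_A = ℏ/(2×1.620e-09 m) = 3.255e-26 kg·m/s
Particle B: Δp_B = ℏ/(2×3.450e-09 m) = 1.528e-26 kg·m/s

Ratio: Δp_A/Δp_B = 2.13

Since Δp_min ∝ 1/Δx, the particle with smaller position uncertainty (A) has larger momentum uncertainty.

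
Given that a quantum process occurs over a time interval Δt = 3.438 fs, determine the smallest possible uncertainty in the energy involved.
95.726 meV

Using the energy-time uncertainty principle:
ΔEΔt ≥ ℏ/2

The minimum uncertainty in energy is:
ΔE_min = ℏ/(2Δt)
ΔE_min = (1.055e-34 J·s) / (2 × 3.438e-15 s)
ΔE_min = 1.534e-20 J = 95.726 meV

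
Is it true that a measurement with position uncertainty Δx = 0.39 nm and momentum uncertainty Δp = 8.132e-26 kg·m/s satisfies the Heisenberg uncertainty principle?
No, it violates the uncertainty principle (impossible measurement).

Calculate the product ΔxΔp:
ΔxΔp = (3.900e-10 m) × (8.132e-26 kg·m/s)
ΔxΔp = 3.171e-35 J·s

Compare to the minimum allowed value ℏ/2:
ℏ/2 = 5.273e-35 J·s

Since ΔxΔp = 3.171e-35 J·s < 5.273e-35 J·s = ℏ/2,
the measurement violates the uncertainty principle.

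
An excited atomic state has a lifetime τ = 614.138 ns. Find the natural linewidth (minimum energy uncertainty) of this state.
535.883 peV

Using the energy-time uncertainty principle:
ΔEΔt ≥ ℏ/2

The lifetime τ represents the time uncertainty Δt.
The natural linewidth (minimum energy uncertainty) is:

ΔE = ℏ/(2τ)
ΔE = (1.055e-34 J·s) / (2 × 6.141e-07 s)
ΔE = 8.586e-29 J = 535.883 peV

This natural linewidth limits the precision of spectroscopic measurements.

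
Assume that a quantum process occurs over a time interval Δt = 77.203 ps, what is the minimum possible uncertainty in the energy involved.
4.263 μeV

Using the energy-time uncertainty principle:
ΔEΔt ≥ ℏ/2

The minimum uncertainty in energy is:
ΔE_min = ℏ/(2Δt)
ΔE_min = (1.055e-34 J·s) / (2 × 7.720e-11 s)
ΔE_min = 6.830e-25 J = 4.263 μeV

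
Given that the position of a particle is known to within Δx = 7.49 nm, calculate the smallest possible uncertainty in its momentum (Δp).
7.040 × 10^-27 kg·m/s

Using the Heisenberg uncertainty principle:
ΔxΔp ≥ ℏ/2

The minimum uncertainty in momentum is:
Δp_min = ℏ/(2Δx)
Δp_min = (1.055e-34 J·s) / (2 × 7.490e-09 m)
Δp_min = 7.040e-27 kg·m/s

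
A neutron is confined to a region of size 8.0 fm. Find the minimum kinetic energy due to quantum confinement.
80.942 keV

Using the uncertainty principle:

1. Position uncertainty: Δx ≈ 8.000e-15 m
2. Minimum momentum uncertainty: Δp = ℏ/(2Δx) = 6.591e-21 kg·m/s
3. Minimum kinetic energy:
   KE = (Δp)²/(2m) = (6.591e-21)²/(2 × 1.675e-27 kg)
   KE = 1.297e-14 J = 80.942 keV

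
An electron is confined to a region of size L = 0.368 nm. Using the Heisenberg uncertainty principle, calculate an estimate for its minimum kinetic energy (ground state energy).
70.334 meV

Using the uncertainty principle to estimate ground state energy:

1. The position uncertainty is approximately the confinement size:
   Δx ≈ L = 3.680e-10 m

2. From ΔxΔp ≥ ℏ/2, the minimum momentum uncertainty is:
   Δp ≈ ℏ/(2L) = 1.433e-25 kg·m/s

3. The kinetic energy is approximately:
   KE ≈ (Δp)²/(2m) = (1.433e-25)²/(2 × 9.109e-31 kg)
   KE ≈ 1.127e-20 J = 70.334 meV

This is an order-of-magnitude estimate of the ground state energy.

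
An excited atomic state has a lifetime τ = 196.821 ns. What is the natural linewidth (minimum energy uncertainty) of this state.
1.672 neV

Using the energy-time uncertainty principle:
ΔEΔt ≥ ℏ/2

The lifetime τ represents the time uncertainty Δt.
The natural linewidth (minimum energy uncertainty) is:

ΔE = ℏ/(2τ)
ΔE = (1.055e-34 J·s) / (2 × 1.968e-07 s)
ΔE = 2.679e-28 J = 1.672 neV

This natural linewidth limits the precision of spectroscopic measurements.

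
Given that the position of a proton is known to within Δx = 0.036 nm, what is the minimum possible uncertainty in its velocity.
875.681 m/s

Using the Heisenberg uncertainty principle and Δp = mΔv:
ΔxΔp ≥ ℏ/2
Δx(mΔv) ≥ ℏ/2

The minimum uncertainty in velocity is:
Δv_min = ℏ/(2mΔx)
Δv_min = (1.055e-34 J·s) / (2 × 1.673e-27 kg × 3.600e-11 m)
Δv_min = 8.757e+02 m/s = 875.681 m/s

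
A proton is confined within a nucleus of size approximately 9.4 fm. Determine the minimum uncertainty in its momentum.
5.609 × 10^-21 kg·m/s

Using the Heisenberg uncertainty principle:
ΔxΔp ≥ ℏ/2

With Δx ≈ L = 9.400e-15 m (the confinement size):
Δp_min = ℏ/(2Δx)
Δp_min = (1.055e-34 J·s) / (2 × 9.400e-15 m)
Δp_min = 5.609e-21 kg·m/s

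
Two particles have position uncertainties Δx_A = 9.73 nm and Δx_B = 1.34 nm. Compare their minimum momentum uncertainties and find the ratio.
Particle B has the larger minimum momentum uncertainty, by a factor of 7.26.

For each particle, the minimum momentum uncertainty is Δp_min = ℏ/(2Δx):

Particle A: Δp_A = ℏ/(2×9.730e-09 m) = 5.419e-27 kg·m/s
Particle B: Δp_B = ℏ/(2×1.340e-09 m) = 3.935e-26 kg·m/s

Ratio: Δp_B/Δp_A = 7.26

Since Δp_min ∝ 1/Δx, the particle with smaller position uncertainty (B) has larger momentum uncertainty.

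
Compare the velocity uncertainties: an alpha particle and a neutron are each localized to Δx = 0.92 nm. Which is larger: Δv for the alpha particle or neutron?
The neutron has the larger minimum velocity uncertainty, by a ratio of 4.0.

For both particles, Δp_min = ℏ/(2Δx) = 5.731e-26 kg·m/s (same for both).

The velocity uncertainty is Δv = Δp/m:
- alpha particle: Δv = 5.731e-26 / 6.645e-27 = 8.626e+00 m/s = 8.626 m/s
- neutron: Δv = 5.731e-26 / 1.675e-27 = 3.422e+01 m/s = 34.219 m/s

Ratio: 3.422e+01 / 8.626e+00 = 4.0

The lighter particle has larger velocity uncertainty because Δv ∝ 1/m.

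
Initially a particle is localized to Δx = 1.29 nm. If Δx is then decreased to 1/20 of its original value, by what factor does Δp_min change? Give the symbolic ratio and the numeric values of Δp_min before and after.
Original Δp_min = 4.087 × 10^-26 kg·m/s; new Δp'_min = 8.175 × 10^-25 kg·m/s; ratio Δp'_min/Δp_min = 20.

From the uncertainty principle ΔxΔp ≥ ℏ/2, the minimum momentum uncertainty is Δp_min = ℏ/(2Δx).

Original (Δx = 1.29 nm = 1.290e-09 m):
Δp_min = (1.055e-34 J·s)/(2 × 1.290e-09 m) = 4.087e-26 kg·m/s

When Δx → (1/20)Δx:
Δp'_min = ℏ/(2 × (1/20)Δx) = 20 × ℏ/(2Δx) = 20 × Δp_min
Δp'_min = 20 × 4.087e-26 kg·m/s = 8.175e-25 kg·m/s

Since Δp_min ∝ 1/Δx, when Δx is decreased to 1/20 of its original value, Δp_min increases to 20 times its original value.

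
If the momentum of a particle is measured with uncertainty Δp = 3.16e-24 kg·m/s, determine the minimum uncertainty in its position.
16.686 pm

Using the Heisenberg uncertainty principle:
ΔxΔp ≥ ℏ/2

The minimum uncertainty in position is:
Δx_min = ℏ/(2Δp)
Δx_min = (1.055e-34 J·s) / (2 × 3.160e-24 kg·m/s)
Δx_min = 1.669e-11 m = 16.686 pm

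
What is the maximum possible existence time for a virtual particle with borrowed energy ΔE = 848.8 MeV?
3.877 × 10^-25 s

Using the energy-time uncertainty principle:
ΔEΔt ≥ ℏ/2

For a virtual particle borrowing energy ΔE, the maximum lifetime is:
Δt_max = ℏ/(2ΔE)

Converting energy:
ΔE = 848.8 MeV = 1.360e-10 J

Δt_max = (1.055e-34 J·s) / (2 × 1.360e-10 J)
Δt_max = 3.877e-25 s = 3.877 × 10^-25 s

Virtual particles with higher borrowed energy exist for shorter times.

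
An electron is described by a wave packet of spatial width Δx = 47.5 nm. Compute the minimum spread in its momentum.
1.110 × 10^-27 kg·m/s

For a wave packet, the spatial width Δx and momentum spread Δp are related by the uncertainty principle:
ΔxΔp ≥ ℏ/2

The minimum momentum spread is:
Δp_min = ℏ/(2Δx)
Δp_min = (1.055e-34 J·s) / (2 × 4.750e-08 m)
Δp_min = 1.110e-27 kg·m/s

A wave packet cannot have both a well-defined position and well-defined momentum.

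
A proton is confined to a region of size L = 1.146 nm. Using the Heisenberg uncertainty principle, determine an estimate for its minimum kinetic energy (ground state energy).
3.950 μeV

Using the uncertainty principle to estimate ground state energy:

1. The position uncertainty is approximately the confinement size:
   Δx ≈ L = 1.146e-09 m

2. From ΔxΔp ≥ ℏ/2, the minimum momentum uncertainty is:
   Δp ≈ ℏ/(2L) = 4.601e-26 kg·m/s

3. The kinetic energy is approximately:
   KE ≈ (Δp)²/(2m) = (4.601e-26)²/(2 × 1.673e-27 kg)
   KE ≈ 6.328e-25 J = 3.950 μeV

This is an order-of-magnitude estimate of the ground state energy.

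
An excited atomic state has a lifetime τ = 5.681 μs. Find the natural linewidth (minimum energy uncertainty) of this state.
57.931 peV

Using the energy-time uncertainty principle:
ΔEΔt ≥ ℏ/2

The lifetime τ represents the time uncertainty Δt.
The natural linewidth (minimum energy uncertainty) is:

ΔE = ℏ/(2τ)
ΔE = (1.055e-34 J·s) / (2 × 5.681e-06 s)
ΔE = 9.282e-30 J = 57.931 peV

This natural linewidth limits the precision of spectroscopic measurements.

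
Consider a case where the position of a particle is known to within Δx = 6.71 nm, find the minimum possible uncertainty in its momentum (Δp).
7.858 × 10^-27 kg·m/s

Using the Heisenberg uncertainty principle:
ΔxΔp ≥ ℏ/2

The minimum uncertainty in momentum is:
Δp_min = ℏ/(2Δx)
Δp_min = (1.055e-34 J·s) / (2 × 6.710e-09 m)
Δp_min = 7.858e-27 kg·m/s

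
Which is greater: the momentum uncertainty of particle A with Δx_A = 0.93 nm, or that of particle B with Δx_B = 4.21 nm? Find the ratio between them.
Particle A has the larger minimum momentum uncertainty, by a factor of 4.53.

For each particle, the minimum momentum uncertainty is Δp_min = ℏ/(2Δx):

Particle A: Δp_A = ℏ/(2×9.300e-10 m) = 5.670e-26 kg·m/s
Particle B: Δp_B = ℏ/(2×4.210e-09 m) = 1.252e-26 kg·m/s

Ratio: Δp_A/Δp_B = 4.53

Since Δp_min ∝ 1/Δx, the particle with smaller position uncertainty (A) has larger momentum uncertainty.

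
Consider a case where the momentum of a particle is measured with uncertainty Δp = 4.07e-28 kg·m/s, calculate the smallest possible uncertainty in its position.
129.554 nm

Using the Heisenberg uncertainty principle:
ΔxΔp ≥ ℏ/2

The minimum uncertainty in position is:
Δx_min = ℏ/(2Δp)
Δx_min = (1.055e-34 J·s) / (2 × 4.070e-28 kg·m/s)
Δx_min = 1.296e-07 m = 129.554 nm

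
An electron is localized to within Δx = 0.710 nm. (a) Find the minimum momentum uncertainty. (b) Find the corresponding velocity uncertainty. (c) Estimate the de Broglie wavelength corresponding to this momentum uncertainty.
(a) Δp_min = 7.427 × 10^-26 kg·m/s
(b) Δv_min = 81.527 km/s
(c) λ_dB = 8.922 nm

Step-by-step:

(a) From the uncertainty principle:
Δp_min = ℏ/(2Δx) = (1.055e-34 J·s)/(2 × 7.100e-10 m) = 7.427e-26 kg·m/s

(b) The velocity uncertainty:
Δv = Δp/m = (7.427e-26 kg·m/s)/(9.109e-31 kg) = 8.153e+04 m/s = 81.527 km/s

(c) The de Broglie wavelength for this momentum:
λ = h/p = (6.626e-34 J·s)/(7.427e-26 kg·m/s) = 8.922e-09 m = 8.922 nm

Note: The de Broglie wavelength is comparable to the localization size, as expected from wave-particle duality.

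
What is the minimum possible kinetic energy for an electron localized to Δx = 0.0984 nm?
983.723 meV

Localizing a particle requires giving it sufficient momentum uncertainty:

1. From uncertainty principle: Δp ≥ ℏ/(2Δx)
   Δp_min = (1.055e-34 J·s) / (2 × 9.840e-11 m)
   Δp_min = 5.359e-25 kg·m/s

2. This momentum uncertainty corresponds to kinetic energy:
   KE ≈ (Δp)²/(2m) = (5.359e-25)²/(2 × 9.109e-31 kg)
   KE = 1.576e-19 J = 983.723 meV

Tighter localization requires more energy.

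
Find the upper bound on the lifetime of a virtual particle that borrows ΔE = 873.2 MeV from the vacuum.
3.769 × 10^-25 s

Using the energy-time uncertainty principle:
ΔEΔt ≥ ℏ/2

For a virtual particle borrowing energy ΔE, the maximum lifetime is:
Δt_max = ℏ/(2ΔE)

Converting energy:
ΔE = 873.2 MeV = 1.399e-10 J

Δt_max = (1.055e-34 J·s) / (2 × 1.399e-10 J)
Δt_max = 3.769e-25 s = 3.769 × 10^-25 s

Virtual particles with higher borrowed energy exist for shorter times.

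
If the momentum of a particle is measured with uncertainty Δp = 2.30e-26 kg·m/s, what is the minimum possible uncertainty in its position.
2.293 nm

Using the Heisenberg uncertainty principle:
ΔxΔp ≥ ℏ/2

The minimum uncertainty in position is:
Δx_min = ℏ/(2Δp)
Δx_min = (1.055e-34 J·s) / (2 × 2.300e-26 kg·m/s)
Δx_min = 2.293e-09 m = 2.293 nm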